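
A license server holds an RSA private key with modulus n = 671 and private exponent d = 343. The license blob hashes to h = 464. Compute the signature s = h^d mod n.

h^2 ≡ 464^2 = 215296 ≡ 576
h^4 ≡ 576^2 = 331776 ≡ 302
h^8 ≡ 302^2 = 91204 ≡ 619
h^16 ≡ 619^2 = 383161 ≡ 20
h^32 ≡ 20^2 = 400
h^64 ≡ 400^2 = 160000 ≡ 302
h^128 ≡ 302^2 = 91204 ≡ 619
h^256 ≡ 619^2 = 383161 ≡ 20
343 = 256 + 64 + 16 + 4 + 2 + 1, so h^343 ≡ 20·302·20·302·576·464 ≡ 206 (mod 671)

206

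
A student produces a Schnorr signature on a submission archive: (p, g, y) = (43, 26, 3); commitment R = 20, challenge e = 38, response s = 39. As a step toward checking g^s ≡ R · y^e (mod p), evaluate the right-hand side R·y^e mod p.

39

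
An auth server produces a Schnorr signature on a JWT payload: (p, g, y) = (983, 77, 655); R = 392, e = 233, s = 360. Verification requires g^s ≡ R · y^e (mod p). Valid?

no

g^s mod p:
Squares mod 983: 77^1≡77, 77^2≡31, 77^4≡961, 77^8≡484, 77^16≡302, 77^32≡768, 77^64≡24, 77^128≡576, 77^256≡505
360 = 256 + 64 + 32 + 8, so 77^360 ≡ 505·24·768·484 ≡ 477 (mod 983)
R · y^e mod p:
Squares mod 983: 655^1≡655, 655^2≡437, 655^4≡267, 655^8≡513, 655^16≡708, 655^32≡917, 655^64≡424, 655^128≡870
233 = 128 + 64 + 32 + 8 + 1, so 655^233 ≡ 870·424·917·513·655 ≡ 689 (mod 983)
392·689 = 270088 ≡ 746 (mod 983)
477 ≠ 746; the check fails.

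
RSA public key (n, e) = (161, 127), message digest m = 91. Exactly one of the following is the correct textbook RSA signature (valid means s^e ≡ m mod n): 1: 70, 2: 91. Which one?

2

Candidate 1: 70^2 = 4900 ≡ 70; 70^4 ≡ 70^2 = 4900 ≡ 70; 70^8 ≡ 70^2 = 4900 ≡ 70; 70^16 ≡ 70^2 = 4900 ≡ 70; 70^32 ≡ 70^2 = 4900 ≡ 70; 70^64 ≡ 70^2 = 4900 ≡ 70; 127 = 64 + 32 + 16 + 8 + 4 + 2 + 1, so 70^127 ≡ 70·70·70·70·70·70·70 ≡ 70 (mod 161)
Candidate 2: 91^2 = 8281 ≡ 70; 91^4 ≡ 70^2 = 4900 ≡ 70; 91^8 ≡ 70^2 = 4900 ≡ 70; 91^16 ≡ 70^2 = 4900 ≡ 70; 91^32 ≡ 70^2 = 4900 ≡ 70; 91^64 ≡ 70^2 = 4900 ≡ 70; 127 = 64 + 32 + 16 + 8 + 4 + 2 + 1, so 91^127 ≡ 70·70·70·70·70·70·91 ≡ 91 (mod 161)
  → matches m = 91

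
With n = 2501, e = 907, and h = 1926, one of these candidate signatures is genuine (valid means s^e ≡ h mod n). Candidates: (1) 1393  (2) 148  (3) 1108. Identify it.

1

Candidate 1: Squares mod 2501: 1393^1≡1393, 1393^2≡2174, 1393^4≡1887, 1393^8≡1846, 1393^16≡1354, 1393^32≡83, 1393^64≡1887, 1393^128≡1846, 1393^256≡1354, 1393^512≡83; 907 = 512 + 256 + 128 + 8 + 2 + 1, so 1393^907 ≡ 83·1354·1846·1846·2174·1393 ≡ 1926 (mod 2501)
  → matches h = 1926
Candidate 2: Squares mod 2501: 148^1≡148, 148^2≡1896, 148^4≡879, 148^8≡2333, 148^16≡713, 148^32≡666, 148^64≡879, 148^128≡2333, 148^256≡713, 148^512≡666; 907 = 512 + 256 + 128 + 8 + 2 + 1, so 148^907 ≡ 666·713·2333·2333·1896·148 ≡ 810 (mod 2501)
Candidate 3: Squares mod 2501: 1108^1≡1108, 1108^2≡2174, 1108^4≡1887, 1108^8≡1846, 1108^16≡1354, 1108^32≡83, 1108^64≡1887, 1108^128≡1846, 1108^256≡1354, 1108^512≡83; 907 = 512 + 256 + 128 + 8 + 2 + 1, so 1108^907 ≡ 83·1354·1846·1846·2174·1108 ≡ 575 (mod 2501)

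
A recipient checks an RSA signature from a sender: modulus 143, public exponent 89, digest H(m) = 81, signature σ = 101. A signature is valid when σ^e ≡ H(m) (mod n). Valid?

no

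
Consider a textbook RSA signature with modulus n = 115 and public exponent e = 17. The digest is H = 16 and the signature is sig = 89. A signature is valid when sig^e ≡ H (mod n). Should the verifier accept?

reject

sig^2 ≡ 89^2 = 7921 ≡ 101
sig^4 ≡ 101^2 = 10201 ≡ 81
sig^8 ≡ 81^2 = 6561 ≡ 6
sig^16 ≡ 6^2 = 36
17 = 16 + 1, so sig^17 ≡ 36·89 ≡ 99 (mod 115)
99 ≠ 16, so verification fails.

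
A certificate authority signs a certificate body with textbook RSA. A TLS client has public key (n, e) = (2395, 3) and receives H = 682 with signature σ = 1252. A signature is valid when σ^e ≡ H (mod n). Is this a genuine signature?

forged

Squares mod 2395: σ^1≡1252, σ^2≡1174
3 = 2 + 1, so σ^3 ≡ 1174·1252 ≡ 1713 (mod 2395)
σ^3 mod 2395 = 1713, but H = 682.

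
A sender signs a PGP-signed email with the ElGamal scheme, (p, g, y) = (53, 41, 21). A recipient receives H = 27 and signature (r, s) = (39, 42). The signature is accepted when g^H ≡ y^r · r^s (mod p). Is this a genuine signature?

Left side g^H mod p:
41^2 = 1681 ≡ 38
41^4 ≡ 38^2 = 1444 ≡ 13
41^8 ≡ 13^2 = 169 ≡ 10
41^16 ≡ 10^2 = 100 ≡ 47
27 = 16 + 8 + 2 + 1, so 41^27 ≡ 47·10·38·41 ≡ 12 (mod 53)
Right side y^r · r^s mod p:
21^2 = 441 ≡ 17
21^4 ≡ 17^2 = 289 ≡ 24
21^8 ≡ 24^2 = 576 ≡ 46
21^16 ≡ 46^2 = 2116 ≡ 49
21^32 ≡ 49^2 = 2401 ≡ 16
39 = 32 + 4 + 2 + 1, so 21^39 ≡ 16·24·17·21 ≡ 30 (mod 53)
39^2 = 1521 ≡ 37
39^4 ≡ 37^2 = 1369 ≡ 44
39^8 ≡ 44^2 = 1936 ≡ 28
39^16 ≡ 28^2 = 784 ≡ 42
39^32 ≡ 42^2 = 1764 ≡ 15
42 = 32 + 8 + 2, so 39^42 ≡ 15·28·37 ≡ 11 (mod 53)
30·11 = 330 ≡ 12 (mod 53)
12 ≡ 12 (mod 53), so the signature is genuine.

genuine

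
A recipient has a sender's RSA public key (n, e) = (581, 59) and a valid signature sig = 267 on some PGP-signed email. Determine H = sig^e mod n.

337

sig^2 ≡ 267^2 = 71289 ≡ 407
sig^4 ≡ 407^2 = 165649 ≡ 64
sig^8 ≡ 64^2 = 4096 ≡ 29
sig^16 ≡ 29^2 = 841 ≡ 260
sig^32 ≡ 260^2 = 67600 ≡ 204
59 = 32 + 16 + 8 + 2 + 1, so sig^59 ≡ 204·260·29·407·267 ≡ 337 (mod 581)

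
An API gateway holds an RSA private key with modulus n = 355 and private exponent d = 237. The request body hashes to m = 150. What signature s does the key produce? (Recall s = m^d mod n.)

m^2 ≡ 150^2 = 22500 ≡ 135
m^4 ≡ 135^2 = 18225 ≡ 120
m^8 ≡ 120^2 = 14400 ≡ 200
m^16 ≡ 200^2 = 40000 ≡ 240
m^32 ≡ 240^2 = 57600 ≡ 90
m^64 ≡ 90^2 = 8100 ≡ 290
m^128 ≡ 290^2 = 84100 ≡ 320
237 = 128 + 64 + 32 + 8 + 4 + 1, so m^237 ≡ 320·290·90·200·120·150 ≡ 60 (mod 355)

60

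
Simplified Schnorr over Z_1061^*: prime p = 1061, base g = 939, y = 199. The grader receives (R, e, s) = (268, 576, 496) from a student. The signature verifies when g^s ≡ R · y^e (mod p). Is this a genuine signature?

genuine

g^s mod p:
939^2 = 881721 ≡ 30
939^4 ≡ 30^2 = 900
939^8 ≡ 900^2 = 810000 ≡ 457
939^16 ≡ 457^2 = 208849 ≡ 893
939^32 ≡ 893^2 = 797449 ≡ 638
939^64 ≡ 638^2 = 407044 ≡ 681
939^128 ≡ 681^2 = 463761 ≡ 104
939^256 ≡ 104^2 = 10816 ≡ 206
496 = 256 + 128 + 64 + 32 + 16, so 939^496 ≡ 206·104·681·638·893 ≡ 480 (mod 1061)
R · y^e mod p:
199^2 = 39601 ≡ 344
199^4 ≡ 344^2 = 118336 ≡ 565
199^8 ≡ 565^2 = 319225 ≡ 925
199^16 ≡ 925^2 = 855625 ≡ 459
199^32 ≡ 459^2 = 210681 ≡ 603
199^64 ≡ 603^2 = 363609 ≡ 747
199^128 ≡ 747^2 = 558009 ≡ 984
199^256 ≡ 984^2 = 968256 ≡ 624
199^512 ≡ 624^2 = 389376 ≡ 1050
576 = 512 + 64, so 199^576 ≡ 1050·747 ≡ 271 (mod 1061)
268·271 = 72628 ≡ 480 (mod 1061)
480 ≡ 480 (mod 1061); signature holds.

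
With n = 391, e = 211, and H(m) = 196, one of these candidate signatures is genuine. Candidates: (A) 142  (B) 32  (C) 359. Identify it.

Candidate A: Squares mod 391: 142^1≡142, 142^2≡223, 142^4≡72, 142^8≡101, 142^16≡35, 142^32≡52, 142^64≡358, 142^128≡307; 211 = 128 + 64 + 16 + 2 + 1, so 142^211 ≡ 307·358·35·223·142 ≡ 131 (mod 391)
Candidate B: Squares mod 391: 32^1≡32, 32^2≡242, 32^4≡305, 32^8≡358, 32^16≡307, 32^32≡18, 32^64≡324, 32^128≡188; 211 = 128 + 64 + 16 + 2 + 1, so 32^211 ≡ 188·324·307·242·32 ≡ 196 (mod 391)
  → matches H(m) = 196
Candidate C: Squares mod 391: 359^1≡359, 359^2≡242, 359^4≡305, 359^8≡358, 359^16≡307, 359^32≡18, 359^64≡324, 359^128≡188; 211 = 128 + 64 + 16 + 2 + 1, so 359^211 ≡ 188·324·307·242·359 ≡ 195 (mod 391)

B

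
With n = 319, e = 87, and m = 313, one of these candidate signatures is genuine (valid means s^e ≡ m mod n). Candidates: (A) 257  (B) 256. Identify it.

A

Candidate A: 257^2 = 66049 ≡ 16; 257^4 ≡ 16^2 = 256; 257^8 ≡ 256^2 = 65536 ≡ 141; 257^16 ≡ 141^2 = 19881 ≡ 103; 257^32 ≡ 103^2 = 10609 ≡ 82; 257^64 ≡ 82^2 = 6724 ≡ 25; 87 = 64 + 16 + 4 + 2 + 1, so 257^87 ≡ 25·103·256·16·257 ≡ 313 (mod 319)
  → matches m = 313
Candidate B: 256^2 = 65536 ≡ 141; 256^4 ≡ 141^2 = 19881 ≡ 103; 256^8 ≡ 103^2 = 10609 ≡ 82; 256^16 ≡ 82^2 = 6724 ≡ 25; 256^32 ≡ 25^2 = 625 ≡ 306; 256^64 ≡ 306^2 = 93636 ≡ 169; 87 = 64 + 16 + 4 + 2 + 1, so 256^87 ≡ 169·25·103·141·256 ≡ 20 (mod 319)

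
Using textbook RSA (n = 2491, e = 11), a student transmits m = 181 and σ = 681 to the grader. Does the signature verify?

verifies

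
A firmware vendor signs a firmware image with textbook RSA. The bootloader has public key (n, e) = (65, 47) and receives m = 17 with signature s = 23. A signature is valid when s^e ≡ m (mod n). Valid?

yes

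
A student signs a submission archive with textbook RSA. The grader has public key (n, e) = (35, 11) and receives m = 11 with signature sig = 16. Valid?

yes

Squares mod 35: sig^1≡16, sig^2≡11, sig^4≡16, sig^8≡11
11 = 8 + 2 + 1, so sig^11 ≡ 11·11·16 ≡ 11 (mod 35)
sig^11 mod 35 = 11 matches m.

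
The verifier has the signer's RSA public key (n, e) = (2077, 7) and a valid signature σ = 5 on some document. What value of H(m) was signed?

σ^2 ≡ 5^2 = 25
σ^4 ≡ 25^2 = 625
7 = 4 + 2 + 1, so σ^7 ≡ 625·25·5 ≡ 1276 (mod 2077)

1276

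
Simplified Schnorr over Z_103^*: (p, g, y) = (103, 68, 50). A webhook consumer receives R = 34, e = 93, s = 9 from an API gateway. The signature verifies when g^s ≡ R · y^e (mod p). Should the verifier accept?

reject

g^s mod p:
68^2 = 4624 ≡ 92
68^4 ≡ 92^2 = 8464 ≡ 18
68^8 ≡ 18^2 = 324 ≡ 15
9 = 8 + 1, so 68^9 ≡ 15·68 ≡ 93 (mod 103)
R · y^e mod p:
50^2 = 2500 ≡ 28
50^4 ≡ 28^2 = 784 ≡ 63
50^8 ≡ 63^2 = 3969 ≡ 55
50^16 ≡ 55^2 = 3025 ≡ 38
50^32 ≡ 38^2 = 1444 ≡ 2
50^64 ≡ 2^2 = 4
93 = 64 + 16 + 8 + 4 + 1, so 50^93 ≡ 4·38·55·63·50 ≡ 93 (mod 103)
34·93 = 3162 ≡ 72 (mod 103)
93 ≠ 72; the check fails.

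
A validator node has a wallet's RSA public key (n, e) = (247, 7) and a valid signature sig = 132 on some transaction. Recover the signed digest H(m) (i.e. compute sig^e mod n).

37

sig^2 ≡ 132^2 = 17424 ≡ 134
sig^4 ≡ 134^2 = 17956 ≡ 172
7 = 4 + 2 + 1, so sig^7 ≡ 172·134·132 ≡ 37 (mod 247)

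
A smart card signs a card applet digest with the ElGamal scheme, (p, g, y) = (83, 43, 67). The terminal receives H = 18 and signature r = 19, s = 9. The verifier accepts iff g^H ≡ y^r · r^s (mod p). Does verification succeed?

Left side g^H mod p:
43^2 = 1849 ≡ 23
43^4 ≡ 23^2 = 529 ≡ 31
43^8 ≡ 31^2 = 961 ≡ 48
43^16 ≡ 48^2 = 2304 ≡ 63
18 = 16 + 2, so 43^18 ≡ 63·23 ≡ 38 (mod 83)
Right side y^r · r^s mod p:
67^2 = 4489 ≡ 7
67^4 ≡ 7^2 = 49
67^8 ≡ 49^2 = 2401 ≡ 77
67^16 ≡ 77^2 = 5929 ≡ 36
19 = 16 + 2 + 1, so 67^19 ≡ 36·7·67 ≡ 35 (mod 83)
19^2 = 361 ≡ 29
19^4 ≡ 29^2 = 841 ≡ 11
19^8 ≡ 11^2 = 121 ≡ 38
9 = 8 + 1, so 19^9 ≡ 38·19 ≡ 58 (mod 83)
35·58 = 2030 ≡ 38 (mod 83)
38 ≡ 38 (mod 83), so the signature is genuine.

passes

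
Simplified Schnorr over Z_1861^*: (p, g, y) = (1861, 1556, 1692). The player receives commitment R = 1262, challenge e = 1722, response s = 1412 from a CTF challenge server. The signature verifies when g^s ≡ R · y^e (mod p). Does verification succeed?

passes

g^s mod p:
1556^2 = 2421136 ≡ 1836
1556^4 ≡ 1836^2 = 3370896 ≡ 625
1556^8 ≡ 625^2 = 390625 ≡ 1676
1556^16 ≡ 1676^2 = 2808976 ≡ 727
1556^32 ≡ 727^2 = 528529 ≡ 5
1556^64 ≡ 5^2 = 25
1556^128 ≡ 25^2 = 625
1556^256 ≡ 625^2 = 390625 ≡ 1676
1556^512 ≡ 1676^2 = 2808976 ≡ 727
1556^1024 ≡ 727^2 = 528529 ≡ 5
1412 = 1024 + 256 + 128 + 4, so 1556^1412 ≡ 5·1676·625·625 ≡ 1774 (mod 1861)
R · y^e mod p:
1692^2 = 2862864 ≡ 646
1692^4 ≡ 646^2 = 417316 ≡ 452
1692^8 ≡ 452^2 = 204304 ≡ 1455
1692^16 ≡ 1455^2 = 2117025 ≡ 1068
1692^32 ≡ 1068^2 = 1140624 ≡ 1692
1692^64 ≡ 1692^2 = 2862864 ≡ 646
1692^128 ≡ 646^2 = 417316 ≡ 452
1692^256 ≡ 452^2 = 204304 ≡ 1455
1692^512 ≡ 1455^2 = 2117025 ≡ 1068
1692^1024 ≡ 1068^2 = 1140624 ≡ 1692
1722 = 1024 + 512 + 128 + 32 + 16 + 8 + 2, so 1692^1722 ≡ 1692·1068·452·1692·1068·1455·646 ≡ 25 (mod 1861)
1262·25 = 31550 ≡ 1774 (mod 1861)
1774 ≡ 1774 (mod 1861); signature holds.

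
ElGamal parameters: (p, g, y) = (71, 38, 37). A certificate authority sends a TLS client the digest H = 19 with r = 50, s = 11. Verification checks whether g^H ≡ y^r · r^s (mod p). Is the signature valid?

Left side g^H mod p:
Squares mod 71: 38^1≡38, 38^2≡24, 38^4≡8, 38^8≡64, 38^16≡49
19 = 16 + 2 + 1, so 38^19 ≡ 49·24·38 ≡ 29 (mod 71)
Right side y^r · r^s mod p:
Squares mod 71: 37^1≡37, 37^2≡20, 37^4≡45, 37^8≡37, 37^16≡20, 37^32≡45
50 = 32 + 16 + 2, so 37^50 ≡ 45·20·20 ≡ 37 (mod 71)
Squares mod 71: 50^1≡50, 50^2≡15, 50^4≡12, 50^8≡2
11 = 8 + 2 + 1, so 50^11 ≡ 2·15·50 ≡ 9 (mod 71)
37·9 = 333 ≡ 49 (mod 71)
29 ≠ 49, so verification fails.

invalid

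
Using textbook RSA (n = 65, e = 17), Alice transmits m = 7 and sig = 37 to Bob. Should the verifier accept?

sig^17 mod 65 = 7
sig^17 mod 65 = 7 matches m.

accept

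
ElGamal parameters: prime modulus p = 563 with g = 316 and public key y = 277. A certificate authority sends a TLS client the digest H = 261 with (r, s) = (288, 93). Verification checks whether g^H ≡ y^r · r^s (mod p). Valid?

Left side g^H mod p:
316^2 = 99856 ≡ 205
316^4 ≡ 205^2 = 42025 ≡ 363
316^8 ≡ 363^2 = 131769 ≡ 27
316^16 ≡ 27^2 = 729 ≡ 166
316^32 ≡ 166^2 = 27556 ≡ 532
316^64 ≡ 532^2 = 283024 ≡ 398
316^128 ≡ 398^2 = 158404 ≡ 201
316^256 ≡ 201^2 = 40401 ≡ 428
261 = 256 + 4 + 1, so 316^261 ≡ 428·363·316 ≡ 298 (mod 563)
Right side y^r · r^s mod p:
277^2 = 76729 ≡ 161
277^4 ≡ 161^2 = 25921 ≡ 23
277^8 ≡ 23^2 = 529
277^16 ≡ 529^2 = 279841 ≡ 30
277^32 ≡ 30^2 = 900 ≡ 337
277^64 ≡ 337^2 = 113569 ≡ 406
277^128 ≡ 406^2 = 164836 ≡ 440
277^256 ≡ 440^2 = 193600 ≡ 491
288 = 256 + 32, so 277^288 ≡ 491·337 ≡ 508 (mod 563)
288^2 = 82944 ≡ 183
288^4 ≡ 183^2 = 33489 ≡ 272
288^8 ≡ 272^2 = 73984 ≡ 231
288^16 ≡ 231^2 = 53361 ≡ 439
288^32 ≡ 439^2 = 192721 ≡ 175
288^64 ≡ 175^2 = 30625 ≡ 223
93 = 64 + 16 + 8 + 4 + 1, so 288^93 ≡ 223·439·231·272·288 ≡ 56 (mod 563)
508·56 = 28448 ≡ 298 (mod 563)
298 ≡ 298 (mod 563), so the signature is genuine.

yes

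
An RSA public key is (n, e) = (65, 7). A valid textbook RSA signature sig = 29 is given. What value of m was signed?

sig^2 ≡ 29^2 = 841 ≡ 61
sig^4 ≡ 61^2 = 3721 ≡ 16
7 = 4 + 2 + 1, so sig^7 ≡ 16·61·29 ≡ 29 (mod 65)

29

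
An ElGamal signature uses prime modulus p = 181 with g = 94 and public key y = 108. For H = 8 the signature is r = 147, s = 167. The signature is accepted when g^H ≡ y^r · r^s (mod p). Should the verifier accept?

accept

Left side g^H mod p:
94^2 = 8836 ≡ 148
94^4 ≡ 148^2 = 21904 ≡ 3
94^8 ≡ 3^2 = 9
Right side y^r · r^s mod p:
108^2 = 11664 ≡ 80
108^4 ≡ 80^2 = 6400 ≡ 65
108^8 ≡ 65^2 = 4225 ≡ 62
108^16 ≡ 62^2 = 3844 ≡ 43
108^32 ≡ 43^2 = 1849 ≡ 39
108^64 ≡ 39^2 = 1521 ≡ 73
108^128 ≡ 73^2 = 5329 ≡ 80
147 = 128 + 16 + 2 + 1, so 108^147 ≡ 80·43·80·108 ≡ 133 (mod 181)
147^2 = 21609 ≡ 70
147^4 ≡ 70^2 = 4900 ≡ 13
147^8 ≡ 13^2 = 169
147^16 ≡ 169^2 = 28561 ≡ 144
147^32 ≡ 144^2 = 20736 ≡ 102
147^64 ≡ 102^2 = 10404 ≡ 87
147^128 ≡ 87^2 = 7569 ≡ 148
167 = 128 + 32 + 4 + 2 + 1, so 147^167 ≡ 148·102·13·70·147 ≡ 79 (mod 181)
133·79 = 10507 ≡ 9 (mod 181)
9 ≡ 9 (mod 181), so the signature is genuine.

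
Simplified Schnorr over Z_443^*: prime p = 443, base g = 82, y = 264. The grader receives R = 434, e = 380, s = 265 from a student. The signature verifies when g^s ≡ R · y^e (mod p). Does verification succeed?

passes

g^s mod p:
82^2 = 6724 ≡ 79
82^4 ≡ 79^2 = 6241 ≡ 39
82^8 ≡ 39^2 = 1521 ≡ 192
82^16 ≡ 192^2 = 36864 ≡ 95
82^32 ≡ 95^2 = 9025 ≡ 165
82^64 ≡ 165^2 = 27225 ≡ 202
82^128 ≡ 202^2 = 40804 ≡ 48
82^256 ≡ 48^2 = 2304 ≡ 89
265 = 256 + 8 + 1, so 82^265 ≡ 89·192·82 ≡ 7 (mod 443)
R · y^e mod p:
264^2 = 69696 ≡ 145
264^4 ≡ 145^2 = 21025 ≡ 204
264^8 ≡ 204^2 = 41616 ≡ 417
264^16 ≡ 417^2 = 173889 ≡ 233
264^32 ≡ 233^2 = 54289 ≡ 243
264^64 ≡ 243^2 = 59049 ≡ 130
264^128 ≡ 130^2 = 16900 ≡ 66
264^256 ≡ 66^2 = 4356 ≡ 369
380 = 256 + 64 + 32 + 16 + 8 + 4, so 264^380 ≡ 369·130·243·233·417·204 ≡ 393 (mod 443)
434·393 = 170562 ≡ 7 (mod 443)
7 ≡ 7 (mod 443); signature holds.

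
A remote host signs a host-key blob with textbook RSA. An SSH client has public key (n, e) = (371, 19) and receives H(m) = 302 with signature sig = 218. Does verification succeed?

Squares mod 371: sig^1≡218, sig^2≡36, sig^4≡183, sig^8≡99, sig^16≡155
19 = 16 + 2 + 1, so sig^19 ≡ 155·36·218 ≡ 302 (mod 371)
sig^19 mod 371 = 302 matches H(m).

passes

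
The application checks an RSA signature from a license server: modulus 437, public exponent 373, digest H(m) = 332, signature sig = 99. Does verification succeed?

passes

sig^373 mod 437 = 332
332 = H(m), so the signature checks out.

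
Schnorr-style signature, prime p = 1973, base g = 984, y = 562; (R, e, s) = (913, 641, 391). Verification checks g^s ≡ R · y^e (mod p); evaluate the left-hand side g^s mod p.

984^2 = 968256 ≡ 1486
984^4 ≡ 1486^2 = 2208196 ≡ 409
984^8 ≡ 409^2 = 167281 ≡ 1549
984^16 ≡ 1549^2 = 2399401 ≡ 233
984^32 ≡ 233^2 = 54289 ≡ 1018
984^64 ≡ 1018^2 = 1036324 ≡ 499
984^128 ≡ 499^2 = 249001 ≡ 403
984^256 ≡ 403^2 = 162409 ≡ 623
391 = 256 + 128 + 4 + 2 + 1, so 984^391 ≡ 623·403·409·1486·984 ≡ 411 (mod 1973)

411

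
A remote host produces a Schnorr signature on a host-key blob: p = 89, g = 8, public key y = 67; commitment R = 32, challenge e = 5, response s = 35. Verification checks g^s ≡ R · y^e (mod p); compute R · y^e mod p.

67^2 = 4489 ≡ 39
67^4 ≡ 39^2 = 1521 ≡ 8
5 = 4 + 1, so 67^5 ≡ 8·67 ≡ 2 (mod 89)
R · y^e ≡ 32·2 = 64 ≡ 64 (mod 89)

64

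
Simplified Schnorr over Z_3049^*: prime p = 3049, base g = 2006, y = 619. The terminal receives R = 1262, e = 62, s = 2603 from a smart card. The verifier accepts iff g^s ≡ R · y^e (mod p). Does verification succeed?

passes

g^s mod p:
Squares mod 3049: 2006^1≡2006, 2006^2≡2405, 2006^4≡72, 2006^8≡2135, 2006^16≡3019, 2006^32≡900, 2006^64≡2015, 2006^128≡2006, 2006^256≡2405, 2006^512≡72, 2006^1024≡2135, 2006^2048≡3019
2603 = 2048 + 512 + 32 + 8 + 2 + 1, so 2006^2603 ≡ 3019·72·900·2135·2405·2006 ≡ 115 (mod 3049)
R · y^e mod p:
Squares mod 3049: 619^1≡619, 619^2≡2036, 619^4≡1705, 619^8≡1328, 619^16≡1262, 619^32≡1066
62 = 32 + 16 + 8 + 4 + 2, so 619^62 ≡ 1066·1262·1328·1705·2036 ≡ 1858 (mod 3049)
1262·1858 = 2344796 ≡ 115 (mod 3049)
115 ≡ 115 (mod 3049); signature holds.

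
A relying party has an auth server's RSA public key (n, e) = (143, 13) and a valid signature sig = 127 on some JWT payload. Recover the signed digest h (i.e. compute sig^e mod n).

Squares mod 143: sig^1≡127, sig^2≡113, sig^4≡42, sig^8≡48
13 = 8 + 4 + 1, so sig^13 ≡ 48·42·127 ≡ 62 (mod 143)

62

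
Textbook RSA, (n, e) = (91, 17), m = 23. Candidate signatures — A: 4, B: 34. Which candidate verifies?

Candidate A: 4^17 mod 91 = 23
  → matches m = 23
Candidate B: 34^17 mod 91 = 34

A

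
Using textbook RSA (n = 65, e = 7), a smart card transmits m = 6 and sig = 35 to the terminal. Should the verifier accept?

reject

sig^2 ≡ 35^2 = 1225 ≡ 55
sig^4 ≡ 55^2 = 3025 ≡ 35
7 = 4 + 2 + 1, so sig^7 ≡ 35·55·35 ≡ 35 (mod 65)
sig^7 mod 65 = 35, but m = 6.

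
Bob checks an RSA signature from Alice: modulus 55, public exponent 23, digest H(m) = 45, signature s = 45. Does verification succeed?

passes

s^2 ≡ 45^2 = 2025 ≡ 45
s^4 ≡ 45^2 = 2025 ≡ 45
s^8 ≡ 45^2 = 2025 ≡ 45
s^16 ≡ 45^2 = 2025 ≡ 45
23 = 16 + 4 + 2 + 1, so s^23 ≡ 45·45·45·45 ≡ 45 (mod 55)
Since 45 equals the digest 45, verification succeeds.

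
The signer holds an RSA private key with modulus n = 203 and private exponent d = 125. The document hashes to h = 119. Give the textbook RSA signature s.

h^2 ≡ 119^2 = 14161 ≡ 154
h^4 ≡ 154^2 = 23716 ≡ 168
h^8 ≡ 168^2 = 28224 ≡ 7
h^16 ≡ 7^2 = 49
h^32 ≡ 49^2 = 2401 ≡ 168
h^64 ≡ 168^2 = 28224 ≡ 7
125 = 64 + 32 + 16 + 8 + 4 + 1, so h^125 ≡ 7·168·49·7·168·119 ≡ 77 (mod 203)

77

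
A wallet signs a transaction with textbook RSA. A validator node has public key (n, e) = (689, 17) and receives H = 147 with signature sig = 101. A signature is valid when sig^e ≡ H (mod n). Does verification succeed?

passes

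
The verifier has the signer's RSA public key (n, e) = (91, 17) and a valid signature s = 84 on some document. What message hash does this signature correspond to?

28

s^2 ≡ 84^2 = 7056 ≡ 49
s^4 ≡ 49^2 = 2401 ≡ 35
s^8 ≡ 35^2 = 1225 ≡ 42
s^16 ≡ 42^2 = 1764 ≡ 35
17 = 16 + 1, so s^17 ≡ 35·84 ≡ 28 (mod 91)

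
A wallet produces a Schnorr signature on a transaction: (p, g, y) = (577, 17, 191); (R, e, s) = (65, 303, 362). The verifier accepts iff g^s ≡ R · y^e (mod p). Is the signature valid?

invalid

g^s mod p:
17^362 mod 577 = 12
R · y^e mod p:
191^303 mod 577 = 192
65·192 = 12480 ≡ 363 (mod 577)
12 ≠ 363; the check fails.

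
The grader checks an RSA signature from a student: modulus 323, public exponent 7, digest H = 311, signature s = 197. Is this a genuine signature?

s^2 ≡ 197^2 = 38809 ≡ 49
s^4 ≡ 49^2 = 2401 ≡ 140
7 = 4 + 2 + 1, so s^7 ≡ 140·49·197 ≡ 311 (mod 323)
Since 311 equals the digest 311, verification succeeds.

genuine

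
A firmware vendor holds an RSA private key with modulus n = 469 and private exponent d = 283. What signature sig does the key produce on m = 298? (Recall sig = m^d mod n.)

298

m^2 ≡ 298^2 = 88804 ≡ 163
m^4 ≡ 163^2 = 26569 ≡ 305
m^8 ≡ 305^2 = 93025 ≡ 163
m^16 ≡ 163^2 = 26569 ≡ 305
m^32 ≡ 305^2 = 93025 ≡ 163
m^64 ≡ 163^2 = 26569 ≡ 305
m^128 ≡ 305^2 = 93025 ≡ 163
m^256 ≡ 163^2 = 26569 ≡ 305
283 = 256 + 16 + 8 + 2 + 1, so m^283 ≡ 305·305·163·163·298 ≡ 298 (mod 469)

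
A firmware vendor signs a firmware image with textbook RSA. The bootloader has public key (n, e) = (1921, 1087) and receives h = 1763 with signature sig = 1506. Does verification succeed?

Squares mod 1921: sig^1≡1506, sig^2≡1256, sig^4≡395, sig^8≡424, sig^16≡1123, sig^32≡953, sig^64≡1497, sig^128≡1123, sig^256≡953, sig^512≡1497, sig^1024≡1123
1087 = 1024 + 32 + 16 + 8 + 4 + 2 + 1, so sig^1087 ≡ 1123·953·1123·424·395·1256·1506 ≡ 1763 (mod 1921)
1763 = h, so the signature checks out.

passes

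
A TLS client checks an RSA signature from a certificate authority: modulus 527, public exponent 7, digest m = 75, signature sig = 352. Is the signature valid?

valid

sig^2 ≡ 352^2 = 123904 ≡ 59
sig^4 ≡ 59^2 = 3481 ≡ 319
7 = 4 + 2 + 1, so sig^7 ≡ 319·59·352 ≡ 75 (mod 527)
Since 75 equals the digest 75, verification succeeds.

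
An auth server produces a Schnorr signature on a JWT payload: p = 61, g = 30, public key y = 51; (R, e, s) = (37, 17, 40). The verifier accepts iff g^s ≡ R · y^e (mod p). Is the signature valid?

g^s mod p:
30^2 = 900 ≡ 46
30^4 ≡ 46^2 = 2116 ≡ 42
30^8 ≡ 42^2 = 1764 ≡ 56
30^16 ≡ 56^2 = 3136 ≡ 25
30^32 ≡ 25^2 = 625 ≡ 15
40 = 32 + 8, so 30^40 ≡ 15·56 ≡ 47 (mod 61)
R · y^e mod p:
51^2 = 2601 ≡ 39
51^4 ≡ 39^2 = 1521 ≡ 57
51^8 ≡ 57^2 = 3249 ≡ 16
51^16 ≡ 16^2 = 256 ≡ 12
17 = 16 + 1, so 51^17 ≡ 12·51 ≡ 2 (mod 61)
37·2 = 74 ≡ 13 (mod 61)
47 ≠ 13; the check fails.

invalid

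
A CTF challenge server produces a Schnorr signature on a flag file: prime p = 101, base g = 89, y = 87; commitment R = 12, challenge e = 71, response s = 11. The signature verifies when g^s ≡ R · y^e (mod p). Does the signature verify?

verifies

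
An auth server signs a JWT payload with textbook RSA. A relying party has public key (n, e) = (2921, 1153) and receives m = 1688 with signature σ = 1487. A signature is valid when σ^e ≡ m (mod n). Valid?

no

σ^2 ≡ 1487^2 = 2211169 ≡ 2893
σ^4 ≡ 2893^2 = 8369449 ≡ 784
σ^8 ≡ 784^2 = 614656 ≡ 1246
σ^16 ≡ 1246^2 = 1552516 ≡ 1465
σ^32 ≡ 1465^2 = 2146225 ≡ 2211
σ^64 ≡ 2211^2 = 4888521 ≡ 1688
σ^128 ≡ 1688^2 = 2849344 ≡ 1369
σ^256 ≡ 1369^2 = 1874161 ≡ 1800
σ^512 ≡ 1800^2 = 3240000 ≡ 611
σ^1024 ≡ 611^2 = 373321 ≡ 2354
1153 = 1024 + 128 + 1, so σ^1153 ≡ 2354·1369·1487 ≡ 1233 (mod 2921)
1233 ≠ 1688, so verification fails.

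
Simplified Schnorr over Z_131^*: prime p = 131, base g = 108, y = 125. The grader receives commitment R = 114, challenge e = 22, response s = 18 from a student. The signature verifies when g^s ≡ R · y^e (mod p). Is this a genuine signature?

g^s mod p:
Squares mod 131: 108^1≡108, 108^2≡5, 108^4≡25, 108^8≡101, 108^16≡114
18 = 16 + 2, so 108^18 ≡ 114·5 ≡ 46 (mod 131)
R · y^e mod p:
Squares mod 131: 125^1≡125, 125^2≡36, 125^4≡117, 125^8≡65, 125^16≡33
22 = 16 + 4 + 2, so 125^22 ≡ 33·117·36 ≡ 5 (mod 131)
114·5 = 570 ≡ 46 (mod 131)
46 ≡ 46 (mod 131); signature holds.

genuine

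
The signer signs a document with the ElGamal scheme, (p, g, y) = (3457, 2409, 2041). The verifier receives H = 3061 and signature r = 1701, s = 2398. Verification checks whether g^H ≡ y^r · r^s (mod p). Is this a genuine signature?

forged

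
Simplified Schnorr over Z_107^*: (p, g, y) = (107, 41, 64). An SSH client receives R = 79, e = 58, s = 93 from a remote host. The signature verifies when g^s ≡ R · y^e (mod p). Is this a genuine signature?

g^s mod p:
Squares mod 107: 41^1≡41, 41^2≡76, 41^4≡105, 41^8≡4, 41^16≡16, 41^32≡42, 41^64≡52
93 = 64 + 16 + 8 + 4 + 1, so 41^93 ≡ 52·16·4·105·41 ≡ 61 (mod 107)
R · y^e mod p:
Squares mod 107: 64^1≡64, 64^2≡30, 64^4≡44, 64^8≡10, 64^16≡100, 64^32≡49
58 = 32 + 16 + 8 + 2, so 64^58 ≡ 49·100·10·30 ≡ 34 (mod 107)
79·34 = 2686 ≡ 11 (mod 107)
61 ≠ 11; the check fails.

forged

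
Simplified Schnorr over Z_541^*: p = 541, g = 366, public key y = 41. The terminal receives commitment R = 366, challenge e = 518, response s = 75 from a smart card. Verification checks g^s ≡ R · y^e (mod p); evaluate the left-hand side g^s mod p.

Squares mod 541: 366^1≡366, 366^2≡329, 366^4≡41, 366^8≡58, 366^16≡118, 366^32≡399, 366^64≡147
75 = 64 + 8 + 2 + 1, so 366^75 ≡ 147·58·329·366 ≡ 15 (mod 541)

15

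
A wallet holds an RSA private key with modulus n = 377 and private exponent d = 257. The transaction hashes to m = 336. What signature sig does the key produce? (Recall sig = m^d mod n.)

46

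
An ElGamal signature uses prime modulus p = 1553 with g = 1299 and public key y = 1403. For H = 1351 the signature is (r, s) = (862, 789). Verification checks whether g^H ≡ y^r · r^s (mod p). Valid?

Left side g^H mod p:
Squares mod 1553: 1299^1≡1299, 1299^2≡843, 1299^4≡928, 1299^8≡822, 1299^16≡129, 1299^32≡1111, 1299^64≡1239, 1299^128≡757, 1299^256≡1545, 1299^512≡64, 1299^1024≡990
1351 = 1024 + 256 + 64 + 4 + 2 + 1, so 1299^1351 ≡ 990·1545·1239·928·843·1299 ≡ 1266 (mod 1553)
Right side y^r · r^s mod p:
Squares mod 1553: 1403^1≡1403, 1403^2≡758, 1403^4≡1507, 1403^8≡563, 1403^16≡157, 1403^32≡1354, 1403^64≡776, 1403^128≡1165, 1403^256≡1456, 1403^512≡91
862 = 512 + 256 + 64 + 16 + 8 + 4 + 2, so 1403^862 ≡ 91·1456·776·157·563·1507·758 ≡ 801 (mod 1553)
Squares mod 1553: 862^1≡862, 862^2≡710, 862^4≡928, 862^8≡822, 862^16≡129, 862^32≡1111, 862^64≡1239, 862^128≡757, 862^256≡1545, 862^512≡64
789 = 512 + 256 + 16 + 4 + 1, so 862^789 ≡ 64·1545·129·928·862 ≡ 573 (mod 1553)
801·573 = 458973 ≡ 838 (mod 1553)
1266 ≠ 838, so verification fails.

no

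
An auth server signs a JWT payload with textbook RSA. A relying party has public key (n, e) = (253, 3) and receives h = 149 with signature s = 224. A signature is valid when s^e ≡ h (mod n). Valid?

no

s^2 ≡ 224^2 = 50176 ≡ 82
3 = 2 + 1, so s^3 ≡ 82·224 ≡ 152 (mod 253)
s^3 mod 253 = 152, but h = 149.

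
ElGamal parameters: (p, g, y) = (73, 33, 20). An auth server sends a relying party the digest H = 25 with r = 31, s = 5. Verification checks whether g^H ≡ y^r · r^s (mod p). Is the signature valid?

invalid

Left side g^H mod p:
Squares mod 73: 33^1≡33, 33^2≡67, 33^4≡36, 33^8≡55, 33^16≡32
25 = 16 + 8 + 1, so 33^25 ≡ 32·55·33 ≡ 45 (mod 73)
Right side y^r · r^s mod p:
Squares mod 73: 20^1≡20, 20^2≡35, 20^4≡57, 20^8≡37, 20^16≡55
31 = 16 + 8 + 4 + 2 + 1, so 20^31 ≡ 55·37·57·35·20 ≡ 60 (mod 73)
Squares mod 73: 31^1≡31, 31^2≡12, 31^4≡71
5 = 4 + 1, so 31^5 ≡ 71·31 ≡ 11 (mod 73)
60·11 = 660 ≡ 3 (mod 73)
45 ≠ 3, so verification fails.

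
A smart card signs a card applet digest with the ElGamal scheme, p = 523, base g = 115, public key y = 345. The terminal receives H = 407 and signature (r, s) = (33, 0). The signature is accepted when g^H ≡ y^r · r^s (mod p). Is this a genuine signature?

forged

Left side g^H mod p:
115^407 mod 523 = 115
Right side y^r · r^s mod p:
345^33 mod 523 = 368
33^0 mod 523 = 1
368·1 = 368 ≡ 368 (mod 523)
115 ≠ 368, so verification fails.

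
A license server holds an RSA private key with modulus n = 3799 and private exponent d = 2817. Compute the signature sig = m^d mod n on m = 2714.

2598

m^2817 mod 3799 = 2598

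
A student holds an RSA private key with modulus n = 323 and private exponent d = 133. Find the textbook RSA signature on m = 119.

m^2 ≡ 119^2 = 14161 ≡ 272
m^4 ≡ 272^2 = 73984 ≡ 17
m^8 ≡ 17^2 = 289
m^16 ≡ 289^2 = 83521 ≡ 187
m^32 ≡ 187^2 = 34969 ≡ 85
m^64 ≡ 85^2 = 7225 ≡ 119
m^128 ≡ 119^2 = 14161 ≡ 272
133 = 128 + 4 + 1, so m^133 ≡ 272·17·119 ≡ 187 (mod 323)

187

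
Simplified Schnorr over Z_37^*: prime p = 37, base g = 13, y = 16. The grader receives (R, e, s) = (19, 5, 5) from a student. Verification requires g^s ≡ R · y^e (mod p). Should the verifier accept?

g^s mod p:
Squares mod 37: 13^1≡13, 13^2≡21, 13^4≡34
5 = 4 + 1, so 13^5 ≡ 34·13 ≡ 35 (mod 37)
R · y^e mod p:
Squares mod 37: 16^1≡16, 16^2≡34, 16^4≡9
5 = 4 + 1, so 16^5 ≡ 9·16 ≡ 33 (mod 37)
19·33 = 627 ≡ 35 (mod 37)
35 ≡ 35 (mod 37); signature holds.

accept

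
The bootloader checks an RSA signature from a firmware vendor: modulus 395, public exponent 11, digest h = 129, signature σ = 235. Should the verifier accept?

reject

σ^11 mod 395 = 85
85 ≠ 129, so verification fails.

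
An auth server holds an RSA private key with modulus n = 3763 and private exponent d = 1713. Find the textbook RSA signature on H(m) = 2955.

1760

(H(m))^2 ≡ 2955^2 = 8732025 ≡ 1865
(H(m))^4 ≡ 1865^2 = 3478225 ≡ 1213
(H(m))^8 ≡ 1213^2 = 1471369 ≡ 36
(H(m))^16 ≡ 36^2 = 1296
(H(m))^32 ≡ 1296^2 = 1679616 ≡ 1318
(H(m))^64 ≡ 1318^2 = 1737124 ≡ 2381
(H(m))^128 ≡ 2381^2 = 5669161 ≡ 2083
(H(m))^256 ≡ 2083^2 = 4338889 ≡ 150
(H(m))^512 ≡ 150^2 = 22500 ≡ 3685
(H(m))^1024 ≡ 3685^2 = 13579225 ≡ 2321
1713 = 1024 + 512 + 128 + 32 + 16 + 1, so (H(m))^1713 ≡ 2321·3685·2083·1318·1296·2955 ≡ 1760 (mod 3763)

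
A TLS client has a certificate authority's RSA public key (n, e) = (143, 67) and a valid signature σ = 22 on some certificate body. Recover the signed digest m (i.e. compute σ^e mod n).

22

Squares mod 143: σ^1≡22, σ^2≡55, σ^4≡22, σ^8≡55, σ^16≡22, σ^32≡55, σ^64≡22
67 = 64 + 2 + 1, so σ^67 ≡ 22·55·22 ≡ 22 (mod 143)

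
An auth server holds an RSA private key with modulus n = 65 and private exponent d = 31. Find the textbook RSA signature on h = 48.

22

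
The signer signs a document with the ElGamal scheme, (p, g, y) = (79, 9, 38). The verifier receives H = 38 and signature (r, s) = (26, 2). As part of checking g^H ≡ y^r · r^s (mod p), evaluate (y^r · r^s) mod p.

44

38^2 = 1444 ≡ 22
38^4 ≡ 22^2 = 484 ≡ 10
38^8 ≡ 10^2 = 100 ≡ 21
38^16 ≡ 21^2 = 441 ≡ 46
26 = 16 + 8 + 2, so 38^26 ≡ 46·21·22 ≡ 1 (mod 79)
26^2 = 676 ≡ 44
y^r · r^s ≡ 1·44 = 44 ≡ 44 (mod 79)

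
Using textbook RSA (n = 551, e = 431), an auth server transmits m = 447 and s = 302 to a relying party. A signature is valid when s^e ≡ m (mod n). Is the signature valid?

invalid

s^2 ≡ 302^2 = 91204 ≡ 289
s^4 ≡ 289^2 = 83521 ≡ 320
s^8 ≡ 320^2 = 102400 ≡ 465
s^16 ≡ 465^2 = 216225 ≡ 233
s^32 ≡ 233^2 = 54289 ≡ 291
s^64 ≡ 291^2 = 84681 ≡ 378
s^128 ≡ 378^2 = 142884 ≡ 175
s^256 ≡ 175^2 = 30625 ≡ 320
431 = 256 + 128 + 32 + 8 + 4 + 2 + 1, so s^431 ≡ 320·175·291·465·320·289·302 ≡ 104 (mod 551)
The recovered value 104 does not match the digest 447.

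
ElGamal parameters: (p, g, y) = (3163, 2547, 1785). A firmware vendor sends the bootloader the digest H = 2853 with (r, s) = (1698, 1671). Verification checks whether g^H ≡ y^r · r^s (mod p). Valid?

yes

Left side g^H mod p:
2547^2 = 6487209 ≡ 3059
2547^4 ≡ 3059^2 = 9357481 ≡ 1327
2547^8 ≡ 1327^2 = 1760929 ≡ 2301
2547^16 ≡ 2301^2 = 5294601 ≡ 2902
2547^32 ≡ 2902^2 = 8421604 ≡ 1698
2547^64 ≡ 1698^2 = 2883204 ≡ 1711
2547^128 ≡ 1711^2 = 2927521 ≡ 1746
2547^256 ≡ 1746^2 = 3048516 ≡ 2547
2547^512 ≡ 2547^2 = 6487209 ≡ 3059
2547^1024 ≡ 3059^2 = 9357481 ≡ 1327
2547^2048 ≡ 1327^2 = 1760929 ≡ 2301
2853 = 2048 + 512 + 256 + 32 + 4 + 1, so 2547^2853 ≡ 2301·3059·2547·1698·1327·2547 ≡ 2805 (mod 3163)
Right side y^r · r^s mod p:
1785^2 = 3186225 ≡ 1084
1785^4 ≡ 1084^2 = 1175056 ≡ 1583
1785^8 ≡ 1583^2 = 2505889 ≡ 793
1785^16 ≡ 793^2 = 628849 ≡ 2575
1785^32 ≡ 2575^2 = 6630625 ≡ 977
1785^64 ≡ 977^2 = 954529 ≡ 2466
1785^128 ≡ 2466^2 = 6081156 ≡ 1870
1785^256 ≡ 1870^2 = 3496900 ≡ 1785
1785^512 ≡ 1785^2 = 3186225 ≡ 1084
1785^1024 ≡ 1084^2 = 1175056 ≡ 1583
1698 = 1024 + 512 + 128 + 32 + 2, so 1785^1698 ≡ 1583·1084·1870·977·1084 ≡ 409 (mod 3163)
1698^2 = 2883204 ≡ 1711
1698^4 ≡ 1711^2 = 2927521 ≡ 1746
1698^8 ≡ 1746^2 = 3048516 ≡ 2547
1698^16 ≡ 2547^2 = 6487209 ≡ 3059
1698^32 ≡ 3059^2 = 9357481 ≡ 1327
1698^64 ≡ 1327^2 = 1760929 ≡ 2301
1698^128 ≡ 2301^2 = 5294601 ≡ 2902
1698^256 ≡ 2902^2 = 8421604 ≡ 1698
1698^512 ≡ 1698^2 = 2883204 ≡ 1711
1698^1024 ≡ 1711^2 = 2927521 ≡ 1746
1671 = 1024 + 512 + 128 + 4 + 2 + 1, so 1698^1671 ≡ 1746·1711·2902·1746·1711·1698 ≡ 409 (mod 3163)
409·409 = 167281 ≡ 2805 (mod 3163)
2805 ≡ 2805 (mod 3163), so the signature is genuine.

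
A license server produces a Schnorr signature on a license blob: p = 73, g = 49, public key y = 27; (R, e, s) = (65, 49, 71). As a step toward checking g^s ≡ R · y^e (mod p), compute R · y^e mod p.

3

27^2 = 729 ≡ 72
27^4 ≡ 72^2 = 5184 ≡ 1
27^8 ≡ 1^2 = 1
27^16 ≡ 1^2 = 1
27^32 ≡ 1^2 = 1
49 = 32 + 16 + 1, so 27^49 ≡ 1·1·27 ≡ 27 (mod 73)
R · y^e ≡ 65·27 = 1755 ≡ 3 (mod 73)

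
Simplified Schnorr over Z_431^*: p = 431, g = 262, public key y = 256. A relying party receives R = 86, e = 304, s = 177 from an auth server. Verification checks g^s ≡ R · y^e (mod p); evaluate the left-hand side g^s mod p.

262^2 = 68644 ≡ 115
262^4 ≡ 115^2 = 13225 ≡ 295
262^8 ≡ 295^2 = 87025 ≡ 394
262^16 ≡ 394^2 = 155236 ≡ 76
262^32 ≡ 76^2 = 5776 ≡ 173
262^64 ≡ 173^2 = 29929 ≡ 190
262^128 ≡ 190^2 = 36100 ≡ 327
177 = 128 + 32 + 16 + 1, so 262^177 ≡ 327·173·76·262 ≡ 409 (mod 431)

409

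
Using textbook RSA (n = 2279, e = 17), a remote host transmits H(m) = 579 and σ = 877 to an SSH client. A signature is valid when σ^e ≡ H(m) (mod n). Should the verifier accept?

σ^2 ≡ 877^2 = 769129 ≡ 1106
σ^4 ≡ 1106^2 = 1223236 ≡ 1692
σ^8 ≡ 1692^2 = 2862864 ≡ 440
σ^16 ≡ 440^2 = 193600 ≡ 2164
17 = 16 + 1, so σ^17 ≡ 2164·877 ≡ 1700 (mod 2279)
1700 ≠ 579, so verification fails.

reject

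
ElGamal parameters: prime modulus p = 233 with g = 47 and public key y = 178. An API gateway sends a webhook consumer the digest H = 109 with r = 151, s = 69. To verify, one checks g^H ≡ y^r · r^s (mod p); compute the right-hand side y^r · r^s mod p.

156

178^2 = 31684 ≡ 229
178^4 ≡ 229^2 = 52441 ≡ 16
178^8 ≡ 16^2 = 256 ≡ 23
178^16 ≡ 23^2 = 529 ≡ 63
178^32 ≡ 63^2 = 3969 ≡ 8
178^64 ≡ 8^2 = 64
178^128 ≡ 64^2 = 4096 ≡ 135
151 = 128 + 16 + 4 + 2 + 1, so 178^151 ≡ 135·63·16·229·178 ≡ 129 (mod 233)
151^2 = 22801 ≡ 200
151^4 ≡ 200^2 = 40000 ≡ 157
151^8 ≡ 157^2 = 24649 ≡ 184
151^16 ≡ 184^2 = 33856 ≡ 71
151^32 ≡ 71^2 = 5041 ≡ 148
151^64 ≡ 148^2 = 21904 ≡ 2
69 = 64 + 4 + 1, so 151^69 ≡ 2·157·151 ≡ 115 (mod 233)
y^r · r^s ≡ 129·115 = 14835 ≡ 156 (mod 233)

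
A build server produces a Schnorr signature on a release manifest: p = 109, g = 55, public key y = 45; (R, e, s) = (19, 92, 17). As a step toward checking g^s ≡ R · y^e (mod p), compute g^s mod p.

107

Squares mod 109: 55^1≡55, 55^2≡82, 55^4≡75, 55^8≡66, 55^16≡105
17 = 16 + 1, so 55^17 ≡ 105·55 ≡ 107 (mod 109)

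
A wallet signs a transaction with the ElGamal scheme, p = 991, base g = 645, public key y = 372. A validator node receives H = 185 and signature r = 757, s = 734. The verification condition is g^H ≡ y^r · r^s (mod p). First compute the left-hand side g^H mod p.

941

Squares mod 991: 645^1≡645, 645^2≡796, 645^4≡367, 645^8≡904, 645^16≡632, 645^32≡51, 645^64≡619, 645^128≡635
185 = 128 + 32 + 16 + 8 + 1, so 645^185 ≡ 635·51·632·904·645 ≡ 941 (mod 991)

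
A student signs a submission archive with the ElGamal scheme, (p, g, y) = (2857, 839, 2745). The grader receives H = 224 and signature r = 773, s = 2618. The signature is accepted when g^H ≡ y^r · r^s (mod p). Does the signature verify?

verifies

Left side g^H mod p:
839^224 mod 2857 = 1275
Right side y^r · r^s mod p:
2745^773 mod 2857 = 2457
773^2618 mod 2857 = 1961
2457·1961 = 4818177 ≡ 1275 (mod 2857)
1275 ≡ 1275 (mod 2857), so the signature is genuine.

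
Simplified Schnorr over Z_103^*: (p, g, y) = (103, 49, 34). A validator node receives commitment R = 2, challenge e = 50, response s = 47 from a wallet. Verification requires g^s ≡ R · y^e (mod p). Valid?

no

g^s mod p:
Squares mod 103: 49^1≡49, 49^2≡32, 49^4≡97, 49^8≡36, 49^16≡60, 49^32≡98
47 = 32 + 8 + 4 + 2 + 1, so 49^47 ≡ 98·36·97·32·49 ≡ 17 (mod 103)
R · y^e mod p:
Squares mod 103: 34^1≡34, 34^2≡23, 34^4≡14, 34^8≡93, 34^16≡100, 34^32≡9
50 = 32 + 16 + 2, so 34^50 ≡ 9·100·23 ≡ 100 (mod 103)
2·100 = 200 ≡ 97 (mod 103)
17 ≠ 97; the check fails.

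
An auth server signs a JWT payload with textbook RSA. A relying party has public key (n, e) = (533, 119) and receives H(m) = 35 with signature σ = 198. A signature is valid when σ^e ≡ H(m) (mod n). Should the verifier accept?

accept

Squares mod 533: σ^1≡198, σ^2≡295, σ^4≡146, σ^8≡529, σ^16≡16, σ^32≡256, σ^64≡510
119 = 64 + 32 + 16 + 4 + 2 + 1, so σ^119 ≡ 510·256·16·146·295·198 ≡ 35 (mod 533)
Since 35 equals the digest 35, verification succeeds.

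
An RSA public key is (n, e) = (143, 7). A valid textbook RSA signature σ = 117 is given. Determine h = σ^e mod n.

σ^2 ≡ 117^2 = 13689 ≡ 104
σ^4 ≡ 104^2 = 10816 ≡ 91
7 = 4 + 2 + 1, so σ^7 ≡ 91·104·117 ≡ 39 (mod 143)

39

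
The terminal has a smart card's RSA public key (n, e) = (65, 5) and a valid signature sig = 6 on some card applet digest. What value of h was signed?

sig^2 ≡ 6^2 = 36
sig^4 ≡ 36^2 = 1296 ≡ 61
5 = 4 + 1, so sig^5 ≡ 61·6 ≡ 41 (mod 65)

41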